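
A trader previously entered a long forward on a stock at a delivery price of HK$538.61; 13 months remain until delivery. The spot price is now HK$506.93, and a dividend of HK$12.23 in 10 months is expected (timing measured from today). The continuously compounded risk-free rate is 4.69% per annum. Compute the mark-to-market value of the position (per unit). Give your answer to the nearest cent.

-HK$16.76

PV(remaining dividends) I = 12.23·e^(−0.0469·10/12) = 11.7612
Current forward F = (S − I)·e^(rT) = (506.93 − 11.7612)·e^(0.0469·13/12) = 495.1688 × 1.052121 = 520.9775
Value (long) = (F − K)·e^(−rT) = (520.9775 − 538.61) × 0.950461 = -16.7590
Value = -HK$16.76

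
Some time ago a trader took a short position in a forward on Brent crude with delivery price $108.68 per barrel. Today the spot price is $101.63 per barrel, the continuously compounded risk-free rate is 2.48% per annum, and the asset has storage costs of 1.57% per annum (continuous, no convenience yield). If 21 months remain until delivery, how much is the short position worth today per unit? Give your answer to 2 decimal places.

-$0.40 per barrel

Current fair forward for the remaining 21 months: F = S·e^((r + u)·T), (r + u) = 0.0248 + 0.0157 = 0.0405
F = 101.63 · e^(0.0405 × 21/12) = 101.63 × 1.073447 = 109.0944
Value of long forward = (F − K)·e^(−rT) = (109.0944 − 108.68) · e^(−0.0248·21/12)
= 0.4144 × 0.957528 = 0.40
Short position value = −(long value) = -$0.40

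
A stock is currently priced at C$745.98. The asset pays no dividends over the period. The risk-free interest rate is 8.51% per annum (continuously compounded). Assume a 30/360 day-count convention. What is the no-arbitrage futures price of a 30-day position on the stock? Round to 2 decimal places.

F = S·e^(rT) = 745.98 · e^(0.0851 × 30/360)
= 745.98 · e^0.007092 = 745.98 × 1.007117
F = C$751.29

C$751.29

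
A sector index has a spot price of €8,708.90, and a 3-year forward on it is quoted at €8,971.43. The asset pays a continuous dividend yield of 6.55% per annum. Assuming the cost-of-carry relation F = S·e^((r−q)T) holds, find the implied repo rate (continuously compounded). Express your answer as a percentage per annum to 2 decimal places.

7.54%

From F = S·e^((r−q)T): (r − q) = ln(F/S)/T
ln(8971.43/8708.90) = ln(1.030145) = 0.029700
(r − q) = 0.029700 / (3) = 0.009900
r = ln(F/S)/T + q = 0.009900 + 0.0655 = 0.075400
r = 7.54%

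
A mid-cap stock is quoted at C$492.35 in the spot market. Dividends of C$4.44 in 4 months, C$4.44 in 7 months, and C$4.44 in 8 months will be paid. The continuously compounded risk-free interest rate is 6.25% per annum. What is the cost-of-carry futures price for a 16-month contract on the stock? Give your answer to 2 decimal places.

C$521.13

PV(dividends) I = 4.44·e^(−0.0625·4/12) + 4.44·e^(−0.0625·7/12) + 4.44·e^(−0.0625·8/12)
I = 4.3485 + 4.2810 + 4.2588 = 12.8883
F = (S − I)·e^(rT) = (492.35 − 12.8883) · e^(0.0625·16/12)
= 479.4617 · e^0.083333 = 479.4617 × 1.086904 = C$521.13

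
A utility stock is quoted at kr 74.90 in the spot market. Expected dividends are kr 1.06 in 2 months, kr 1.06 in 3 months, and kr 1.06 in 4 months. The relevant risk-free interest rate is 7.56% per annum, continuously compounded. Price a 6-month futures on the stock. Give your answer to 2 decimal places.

PV(dividends) I = 1.06·e^(−0.0756·2/12) + 1.06·e^(−0.0756·3/12) + 1.06·e^(−0.0756·4/12)
I = 1.0467 + 1.0402 + 1.0336 = 3.1205
F = (S − I)·e^(rT) = (74.90 − 3.1205) · e^(0.0756·6/12)
= 71.7795 · e^0.037800 = 71.7795 × 1.038524 = kr 74.54

kr 74.54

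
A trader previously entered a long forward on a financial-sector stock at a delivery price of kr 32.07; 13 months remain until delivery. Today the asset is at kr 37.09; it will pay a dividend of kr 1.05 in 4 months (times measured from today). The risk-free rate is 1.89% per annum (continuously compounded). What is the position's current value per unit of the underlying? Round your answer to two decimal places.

kr 4.63

PV(remaining dividends) I = 1.05·e^(−0.0189·4/12) = 1.0434
Current forward F = (S − I)·e^(rT) = (37.09 − 1.0434)·e^(0.0189·13/12) = 36.0466 × 1.020686 = 36.7923
Value (long) = (F − K)·e^(−rT) = (36.7923 − 32.07) × 0.979733 = 4.6266
Value = kr 4.63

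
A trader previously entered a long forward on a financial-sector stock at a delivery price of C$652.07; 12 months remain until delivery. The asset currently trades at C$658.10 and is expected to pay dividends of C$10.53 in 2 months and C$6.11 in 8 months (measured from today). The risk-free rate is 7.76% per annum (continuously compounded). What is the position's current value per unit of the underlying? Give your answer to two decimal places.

PV(remaining dividends) I = 10.53·e^(−0.0776·2/12) + 6.11·e^(−0.0776·8/12) = 16.1966
Current forward F = (S − I)·e^(rT) = (658.10 − 16.1966)·e^(0.0776·12/12) = 641.9034 × 1.080690 = 693.6986
Value (long) = (F − K)·e^(−rT) = (693.6986 − 652.07) × 0.925334 = 38.5204
Value = C$38.52

C$38.52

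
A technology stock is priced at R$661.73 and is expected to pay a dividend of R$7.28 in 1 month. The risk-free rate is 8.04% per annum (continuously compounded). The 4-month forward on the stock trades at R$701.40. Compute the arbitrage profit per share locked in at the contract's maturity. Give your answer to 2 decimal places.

PV(dividends) I = 7.28·e^(−0.0804·1/12) = 7.2314
Fair forward F* = (S − I)·e^(rT) = (661.73 − 7.2314)·e^0.026800 = 654.4986 × 1.027162 = 672.2761
Market R$701.40 > fair 672.2761: forward overpriced → cash-and-carry (borrow at r, buy the stock and collect the dividends, short the forward).
Profit at T = |F_mkt − F*| = |701.40 − 672.2761| = R$29.12 per share

R$29.12 per share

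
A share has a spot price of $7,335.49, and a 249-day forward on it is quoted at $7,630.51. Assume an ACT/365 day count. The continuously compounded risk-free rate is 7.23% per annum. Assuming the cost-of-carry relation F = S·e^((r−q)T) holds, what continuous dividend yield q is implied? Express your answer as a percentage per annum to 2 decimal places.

1.45%

From F = S·e^((r−q)T): (r − q) = ln(F/S)/T
ln(7630.51/7335.49) = ln(1.040218) = 0.039430
(r − q) = 0.039430 / (249/365) = 0.057799
q = r − ln(F/S)/T = 0.0723 − 0.057799 = 0.014501
q = 1.45%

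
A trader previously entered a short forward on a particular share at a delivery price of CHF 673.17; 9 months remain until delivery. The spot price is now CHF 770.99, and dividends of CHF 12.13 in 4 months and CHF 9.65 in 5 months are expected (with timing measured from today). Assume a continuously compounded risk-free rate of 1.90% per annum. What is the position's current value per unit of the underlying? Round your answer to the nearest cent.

PV(remaining dividends) I = 12.13·e^(−0.0190·4/12) + 9.65·e^(−0.0190·5/12) = 21.6273
Current forward F = (S − I)·e^(rT) = (770.99 − 21.6273)·e^(0.0190·9/12) = 749.3627 × 1.014352 = 760.1176
Value (long) = (F − K)·e^(−rT) = (760.1176 − 673.17) × 0.985851 = 85.7174
Short position value = −(long value) = -CHF 85.72

-CHF 85.72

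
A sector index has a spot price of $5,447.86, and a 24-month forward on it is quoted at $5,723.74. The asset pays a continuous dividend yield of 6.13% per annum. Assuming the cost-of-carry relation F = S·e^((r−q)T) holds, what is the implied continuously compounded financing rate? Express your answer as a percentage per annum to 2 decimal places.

From F = S·e^((r−q)T): (r − q) = ln(F/S)/T
ln(5723.74/5447.86) = ln(1.050640) = 0.049400
(r − q) = 0.049400 / (24/12) = 0.024700
r = ln(F/S)/T + q = 0.024700 + 0.0613 = 0.086000
r = 8.60%

8.60%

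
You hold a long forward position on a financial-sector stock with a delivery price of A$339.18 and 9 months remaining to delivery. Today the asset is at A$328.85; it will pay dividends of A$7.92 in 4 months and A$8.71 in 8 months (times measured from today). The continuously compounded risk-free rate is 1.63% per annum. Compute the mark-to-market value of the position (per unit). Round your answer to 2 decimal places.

-A$22.70

PV(remaining dividends) I = 7.92·e^(−0.0163·4/12) + 8.71·e^(−0.0163·8/12) = 16.4929
Current forward F = (S − I)·e^(rT) = (328.85 − 16.4929)·e^(0.0163·9/12) = 312.3571 × 1.012300 = 316.1991
Value (long) = (F − K)·e^(−rT) = (316.1991 − 339.18) × 0.987849 = -22.7017
Value = -A$22.70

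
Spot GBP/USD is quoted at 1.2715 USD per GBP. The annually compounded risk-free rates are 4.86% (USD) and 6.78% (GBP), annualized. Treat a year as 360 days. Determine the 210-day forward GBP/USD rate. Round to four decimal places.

By covered interest parity, F = S · (1+r_USD)^T / (1+r_GBP)^T
= 1.2715 × 1.028069 / 1.039009 = 1.2715 × 0.989471
F = 1.2581 USD per GBP

1.2581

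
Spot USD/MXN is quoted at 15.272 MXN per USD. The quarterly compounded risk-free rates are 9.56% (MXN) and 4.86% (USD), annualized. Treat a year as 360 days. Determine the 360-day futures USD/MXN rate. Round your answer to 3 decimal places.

By covered interest parity, F = S · (1+r_MXN/4)^(4T) / (1+r_USD/4)^(4T)
= 15.272 × 1.099082 / 1.049493 = 15.272 × 1.047250
F = 15.994 MXN per USD

15.994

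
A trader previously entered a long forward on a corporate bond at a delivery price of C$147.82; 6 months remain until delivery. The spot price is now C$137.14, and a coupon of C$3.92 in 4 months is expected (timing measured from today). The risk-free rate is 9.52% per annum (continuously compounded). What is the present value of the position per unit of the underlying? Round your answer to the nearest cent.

-C$7.61

PV(remaining coupons) I = 3.92·e^(−0.0952·4/12) = 3.7976
Current forward F = (S − I)·e^(rT) = (137.14 − 3.7976)·e^(0.0952·6/12) = 133.3424 × 1.048751 = 139.8430
Value (long) = (F − K)·e^(−rT) = (139.8430 − 147.82) × 0.953515 = -7.6062
Value = -C$7.61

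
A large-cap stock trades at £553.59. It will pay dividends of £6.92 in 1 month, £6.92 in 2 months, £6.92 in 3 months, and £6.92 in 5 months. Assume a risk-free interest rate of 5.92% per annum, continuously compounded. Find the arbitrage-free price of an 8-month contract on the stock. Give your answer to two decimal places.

PV(dividends) I = 6.92·e^(−0.0592·1/12) + 6.92·e^(−0.0592·2/12) + 6.92·e^(−0.0592·3/12) + 6.92·e^(−0.0592·5/12)
I = 6.8859 + 6.8521 + 6.8183 + 6.7514 = 27.3077
F = (S − I)·e^(rT) = (553.59 − 27.3077) · e^(0.0592·8/12)
= 526.2823 · e^0.039467 = 526.2823 × 1.040256 = £547.47

£547.47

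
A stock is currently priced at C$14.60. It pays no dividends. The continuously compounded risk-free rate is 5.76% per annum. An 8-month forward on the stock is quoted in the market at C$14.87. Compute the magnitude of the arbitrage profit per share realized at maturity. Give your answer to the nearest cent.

C$0.30 per share

Fair forward: F* = S·e^(carry·T), with carry = r = 0.0576
F* = 14.60 · e^(0.0576 × 8/12) = 14.60 · e^0.038400 = 14.60 × 1.039147 = C$15.1715
Market C$14.87 < fair C$15.1715: forward underpriced → reverse cash-and-carry (short spot, go long the forward).
At maturity, profit = |F_mkt − F*| = |14.87 − 15.1715| = C$0.30 per share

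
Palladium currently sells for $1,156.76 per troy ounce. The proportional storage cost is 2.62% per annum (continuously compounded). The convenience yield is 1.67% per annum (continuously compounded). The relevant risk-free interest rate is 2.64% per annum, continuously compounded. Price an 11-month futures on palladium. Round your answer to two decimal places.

Net carry = r + u − y = 0.0264 + 0.0262 − 0.0167 = 0.0359
F = S·e^((r+u−y)T) = 1156.76 · e^(0.0359 × 11/12) = 1156.76 · e^0.03290833
= 1156.76 × 1.03345580 = $1,195.46 per troy ounce

$1,195.46 per troy ounce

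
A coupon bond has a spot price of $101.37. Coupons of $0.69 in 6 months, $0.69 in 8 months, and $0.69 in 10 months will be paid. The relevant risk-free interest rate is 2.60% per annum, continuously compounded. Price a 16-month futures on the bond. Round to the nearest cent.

PV(coupons) I = 0.69·e^(−0.0260·6/12) + 0.69·e^(−0.0260·8/12) + 0.69·e^(−0.0260·10/12)
I = 0.6811 + 0.6781 + 0.6752 = 2.0344
F = (S − I)·e^(rT) = (101.37 − 2.0344) · e^(0.0260·16/12)
= 99.3356 · e^0.034667 = 99.3356 × 1.035275 = $102.84

$102.84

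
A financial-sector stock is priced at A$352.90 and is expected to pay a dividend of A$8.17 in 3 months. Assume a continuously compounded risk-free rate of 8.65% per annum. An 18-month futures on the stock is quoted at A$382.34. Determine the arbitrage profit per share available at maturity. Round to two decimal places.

PV(dividends) I = 8.17·e^(−0.0865·3/12) = 7.9952
Fair futures F* = (S − I)·e^(rT) = (352.90 − 7.9952)·e^0.129750 = 344.9048 × 1.138544 = 392.6893
Market A$382.34 < fair 392.6893: forward underpriced → reverse cash-and-carry (short the stock, invest proceeds at r, pay the dividends, go long the forward).
Profit at T = |F_mkt − F*| = |382.34 − 392.6893| = A$10.35 per share

A$10.35 per share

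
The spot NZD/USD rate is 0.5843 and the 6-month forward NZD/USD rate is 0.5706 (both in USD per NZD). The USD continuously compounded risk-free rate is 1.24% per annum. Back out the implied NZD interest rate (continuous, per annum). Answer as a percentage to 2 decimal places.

F = S·e^((r_USD − r_NZD)T) ⇒ r_NZD = r_USD − ln(F/S)/T
ln(0.5706/0.5843) = -0.023726; /(6/12) = -0.047452
r_NZD = 0.0124 + 0.047452 = 0.059852
r_NZD = 5.99%

5.99%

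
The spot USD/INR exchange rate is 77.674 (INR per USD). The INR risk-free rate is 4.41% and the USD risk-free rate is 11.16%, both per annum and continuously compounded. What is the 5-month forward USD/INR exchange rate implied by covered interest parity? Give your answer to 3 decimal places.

75.520

F = S·e^((r_INR − r_USD)T) = 77.674 · e^((0.0441 − 0.1116) × 5/12)
= 77.674 · e^-0.028125 = 77.674 × 0.972267
F = 75.520 INR per USD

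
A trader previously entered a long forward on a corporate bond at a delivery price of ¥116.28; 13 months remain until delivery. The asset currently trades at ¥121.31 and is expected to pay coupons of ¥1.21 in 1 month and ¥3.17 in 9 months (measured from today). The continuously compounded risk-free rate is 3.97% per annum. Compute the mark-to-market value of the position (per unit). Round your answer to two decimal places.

¥5.64

PV(remaining coupons) I = 1.21·e^(−0.0397·1/12) + 3.17·e^(−0.0397·9/12) = 4.2830
Current forward F = (S − I)·e^(rT) = (121.31 − 4.2830)·e^(0.0397·13/12) = 117.0270 × 1.043947 = 122.1700
Value (long) = (F − K)·e^(−rT) = (122.1700 − 116.28) × 0.957903 = 5.6420
Value = ¥5.64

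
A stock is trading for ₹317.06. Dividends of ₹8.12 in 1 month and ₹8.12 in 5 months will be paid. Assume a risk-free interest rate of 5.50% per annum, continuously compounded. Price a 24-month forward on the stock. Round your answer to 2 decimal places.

₹336.05

PV(dividends) I = 8.12·e^(−0.0550·1/12) + 8.12·e^(−0.0550·5/12)
I = 8.0829 + 7.9360 = 16.0189
F = (S − I)·e^(rT) = (317.06 − 16.0189) · e^(0.0550·24/12)
= 301.0411 · e^0.110000 = 301.0411 × 1.116278 = ₹336.05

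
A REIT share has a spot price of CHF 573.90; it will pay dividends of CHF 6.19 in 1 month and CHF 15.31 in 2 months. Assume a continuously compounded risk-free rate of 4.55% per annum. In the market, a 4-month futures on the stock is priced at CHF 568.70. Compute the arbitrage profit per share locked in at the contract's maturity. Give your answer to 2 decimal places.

PV(dividends) I = 6.19·e^(−0.0455·1/12) + 15.31·e^(−0.0455·2/12) = 21.3609
Fair futures F* = (S − I)·e^(rT) = (573.90 − 21.3609)·e^0.015167 = 552.5391 × 1.015283 = 560.9836
Market CHF 568.70 > fair 560.9836: forward overpriced → cash-and-carry (borrow at r, buy the stock and collect the dividends, short the forward).
Profit at T = |F_mkt − F*| = |568.70 − 560.9836| = CHF 7.72 per share

CHF 7.72 per share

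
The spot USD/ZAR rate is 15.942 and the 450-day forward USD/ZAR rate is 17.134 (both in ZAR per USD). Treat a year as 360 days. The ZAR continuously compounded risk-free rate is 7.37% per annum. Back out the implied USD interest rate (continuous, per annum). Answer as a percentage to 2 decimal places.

F = S·e^((r_ZAR − r_USD)T) ⇒ r_USD = r_ZAR − ln(F/S)/T
ln(17.134/15.942) = 0.072108; /(450/360) = 0.057686
r_USD = 0.0737 − 0.057686 = 0.016014
r_USD = 1.60%

1.60%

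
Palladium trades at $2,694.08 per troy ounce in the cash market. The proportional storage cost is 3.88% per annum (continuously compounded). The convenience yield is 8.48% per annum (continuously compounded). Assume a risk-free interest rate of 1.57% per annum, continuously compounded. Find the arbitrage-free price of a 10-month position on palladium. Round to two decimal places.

$2,626.91 per troy ounce

Net carry = r + u − y = 0.0157 + 0.0388 − 0.0848 = -0.0303
F = S·e^((r+u−y)T) = 2694.08 · e^(-0.0303 × 10/12) = 2694.08 · e^-0.02525000
= 2694.08 × 0.97506612 = $2,626.91 per troy ounce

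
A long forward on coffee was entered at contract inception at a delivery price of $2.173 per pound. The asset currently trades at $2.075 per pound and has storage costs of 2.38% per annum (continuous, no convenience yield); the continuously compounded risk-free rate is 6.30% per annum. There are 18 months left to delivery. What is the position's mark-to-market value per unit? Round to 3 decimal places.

Current fair forward for the remaining 18 months: F = S·e^((r + u)·T), (r + u) = 0.0630 + 0.0238 = 0.0868
F = 2.075 · e^(0.0868 × 18/12) = 2.075 × 1.139056 = 2.3635
Value of long forward = (F − K)·e^(−rT) = (2.3635 − 2.173) · e^(−0.0630·18/12)
= 0.1905 × 0.909828 = 0.173

$0.173 per pound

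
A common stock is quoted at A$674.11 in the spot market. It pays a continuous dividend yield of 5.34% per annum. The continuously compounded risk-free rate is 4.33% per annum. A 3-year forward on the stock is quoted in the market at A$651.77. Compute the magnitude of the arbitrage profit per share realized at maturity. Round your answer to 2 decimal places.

Fair forward: F* = S·e^(carry·T), with carry = (r − q) = 0.0433 − 0.0534 = -0.0101
F* = 674.11 · e^(-0.0101 × 3) = 674.11 · e^-0.030300 = 674.11 × 0.970154 = A$653.9905
Market A$651.77 < fair A$653.9905: forward underpriced → reverse cash-and-carry (short spot, go long the forward).
At maturity, profit = |F_mkt − F*| = |651.77 − 653.9905| = A$2.22 per share

A$2.22 per share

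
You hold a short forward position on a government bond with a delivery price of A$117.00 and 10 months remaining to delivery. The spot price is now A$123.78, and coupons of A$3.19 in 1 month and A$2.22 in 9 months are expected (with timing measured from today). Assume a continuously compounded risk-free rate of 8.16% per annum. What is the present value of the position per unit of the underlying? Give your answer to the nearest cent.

PV(remaining coupons) I = 3.19·e^(−0.0816·1/12) + 2.22·e^(−0.0816·9/12) = 5.2566
Current forward F = (S − I)·e^(rT) = (123.78 − 5.2566)·e^(0.0816·10/12) = 118.5234 × 1.070365 = 126.8633
Value (long) = (F − K)·e^(−rT) = (126.8633 − 117.00) × 0.934260 = 9.2149
Short position value = −(long value) = -A$9.21

-A$9.21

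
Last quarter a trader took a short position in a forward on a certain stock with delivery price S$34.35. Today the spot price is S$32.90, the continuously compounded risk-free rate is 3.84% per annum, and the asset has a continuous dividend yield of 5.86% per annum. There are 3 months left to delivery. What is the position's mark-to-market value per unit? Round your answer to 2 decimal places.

S$1.60

Current fair forward for the remaining 3 months: F = S·e^((r − q)·T), (r − q) = 0.0384 − 0.0586 = -0.0202
F = 32.90 · e^(-0.0202 × 3/12) = 32.90 × 0.994963 = 32.7343
Value of long forward = (F − K)·e^(−rT) = (32.7343 − 34.35) · e^(−0.0384·3/12)
= -1.6157 × 0.990446 = -1.60
Short position value = −(long value) = S$1.60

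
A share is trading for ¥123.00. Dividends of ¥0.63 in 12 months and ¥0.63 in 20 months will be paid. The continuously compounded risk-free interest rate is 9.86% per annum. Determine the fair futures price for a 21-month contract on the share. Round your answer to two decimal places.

¥144.85

PV(dividends) I = 0.63·e^(−0.0986·12/12) + 0.63·e^(−0.0986·20/12)
I = 0.5708 + 0.5345 = 1.1053
F = (S − I)·e^(rT) = (123.00 − 1.1053) · e^(0.0986·21/12)
= 121.8947 · e^0.172550 = 121.8947 × 1.188331 = ¥144.85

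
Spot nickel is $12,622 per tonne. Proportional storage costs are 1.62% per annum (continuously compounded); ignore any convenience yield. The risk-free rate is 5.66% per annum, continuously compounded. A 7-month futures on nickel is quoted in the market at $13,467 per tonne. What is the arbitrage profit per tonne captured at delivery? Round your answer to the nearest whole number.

$297 per tonne

Fair futures: F* = S·e^(carry·T), with carry = (r + u) = 0.0566 + 0.0162 = 0.0728
F* = 12622 · e^(0.0728 × 7/12) = 12622 · e^0.042467 = 12622 × 1.043382 = $13169.5676
Market $13467 > fair $13169.5676: forward overpriced → cash-and-carry (buy spot, short the forward).
At maturity, profit = |F_mkt − F*| = |13467 − 13169.5676| = $297 per tonne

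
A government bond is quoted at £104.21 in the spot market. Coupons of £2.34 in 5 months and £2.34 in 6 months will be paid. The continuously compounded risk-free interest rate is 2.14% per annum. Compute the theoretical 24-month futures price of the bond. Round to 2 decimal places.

£103.93

PV(coupons) I = 2.34·e^(−0.0214·5/12) + 2.34·e^(−0.0214·6/12)
I = 2.3192 + 2.3151 = 4.6343
F = (S − I)·e^(rT) = (104.21 − 4.6343) · e^(0.0214·24/12)
= 99.5757 · e^0.042800 = 99.5757 × 1.043729 = £103.93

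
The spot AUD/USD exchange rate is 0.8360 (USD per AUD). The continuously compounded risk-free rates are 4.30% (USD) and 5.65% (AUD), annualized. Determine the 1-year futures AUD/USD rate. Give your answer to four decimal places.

0.8248

F = S·e^((r_USD − r_AUD)T) = 0.8360 · e^((0.0430 − 0.0565) × 1)
= 0.8360 · e^-0.013500 = 0.8360 × 0.986591
F = 0.8248 USD per AUD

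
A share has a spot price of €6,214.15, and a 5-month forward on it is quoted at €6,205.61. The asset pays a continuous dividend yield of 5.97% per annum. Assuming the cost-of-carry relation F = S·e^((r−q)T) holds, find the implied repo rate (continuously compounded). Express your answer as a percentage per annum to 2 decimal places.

From F = S·e^((r−q)T): (r − q) = ln(F/S)/T
ln(6205.61/6214.15) = ln(0.998626) = -0.001375
(r − q) = -0.001375 / (5/12) = -0.003300
r = ln(F/S)/T + q = -0.003300 + 0.0597 = 0.056400
r = 5.64%

5.64%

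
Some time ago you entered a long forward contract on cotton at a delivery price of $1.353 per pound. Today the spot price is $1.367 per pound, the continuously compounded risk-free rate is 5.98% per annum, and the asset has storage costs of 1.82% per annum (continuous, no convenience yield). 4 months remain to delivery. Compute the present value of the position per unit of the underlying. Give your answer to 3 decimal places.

Current fair forward for the remaining 4 months: F = S·e^((r + u)·T), (r + u) = 0.0598 + 0.0182 = 0.0780
F = 1.367 · e^(0.0780 × 4/12) = 1.367 × 1.026341 = 1.4030
Value of long forward = (F − K)·e^(−rT) = (1.4030 − 1.353) · e^(−0.0598·4/12)
= 0.0500 × 0.980264 = 0.049

$0.049 per pound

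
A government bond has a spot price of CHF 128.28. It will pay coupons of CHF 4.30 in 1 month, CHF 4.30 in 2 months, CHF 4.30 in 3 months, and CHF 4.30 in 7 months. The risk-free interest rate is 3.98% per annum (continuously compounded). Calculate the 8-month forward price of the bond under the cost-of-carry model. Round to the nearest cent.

CHF 114.26

PV(coupons) I = 4.30·e^(−0.0398·1/12) + 4.30·e^(−0.0398·2/12) + 4.30·e^(−0.0398·3/12) + 4.30·e^(−0.0398·7/12)
I = 4.2858 + 4.2716 + 4.2574 + 4.2013 = 17.0161
F = (S − I)·e^(rT) = (128.28 − 17.0161) · e^(0.0398·8/12)
= 111.2639 · e^0.026533 = 111.2639 × 1.026888 = CHF 114.26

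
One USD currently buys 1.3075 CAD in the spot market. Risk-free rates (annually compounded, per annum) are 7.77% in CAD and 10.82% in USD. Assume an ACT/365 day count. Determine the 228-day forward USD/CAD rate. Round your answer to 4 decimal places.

1.2849

By covered interest parity, F = S · (1+r_CAD)^T / (1+r_USD)^T
= 1.3075 × 1.047852 / 1.066280 = 1.3075 × 0.982717
F = 1.2849 CAD per USD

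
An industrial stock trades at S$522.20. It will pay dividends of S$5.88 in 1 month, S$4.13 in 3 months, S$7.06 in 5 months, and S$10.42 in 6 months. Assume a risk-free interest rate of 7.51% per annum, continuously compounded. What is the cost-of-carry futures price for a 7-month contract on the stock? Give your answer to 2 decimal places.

S$517.61

PV(dividends) I = 5.88·e^(−0.0751·1/12) + 4.13·e^(−0.0751·3/12) + 7.06·e^(−0.0751·5/12) + 10.42·e^(−0.0751·6/12)
I = 5.8433 + 4.0532 + 6.8425 + 10.0360 = 26.7750
F = (S − I)·e^(rT) = (522.20 − 26.7750) · e^(0.0751·7/12)
= 495.4250 · e^0.043808 = 495.4250 × 1.044782 = S$517.61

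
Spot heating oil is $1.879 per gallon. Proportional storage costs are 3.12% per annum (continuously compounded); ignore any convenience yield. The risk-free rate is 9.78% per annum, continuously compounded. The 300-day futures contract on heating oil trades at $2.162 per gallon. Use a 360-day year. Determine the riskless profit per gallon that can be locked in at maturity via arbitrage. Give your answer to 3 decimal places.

Fair futures: F* = S·e^(carry·T), with carry = (r + u) = 0.0978 + 0.0312 = 0.1290
F* = 1.879 · e^(0.1290 × 300/360) = 1.879 · e^0.107500 = 1.879 × 1.113491 = $2.0922
Market $2.162 > fair $2.0922: forward overpriced → cash-and-carry (buy spot, short the forward).
At maturity, profit = |F_mkt − F*| = |2.162 − 2.0922| = $0.070 per gallon

$0.070 per gallon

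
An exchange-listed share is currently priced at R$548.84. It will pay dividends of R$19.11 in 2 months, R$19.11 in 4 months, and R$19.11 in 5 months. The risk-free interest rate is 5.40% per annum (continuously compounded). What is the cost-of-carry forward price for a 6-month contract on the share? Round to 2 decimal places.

R$505.92

PV(dividends) I = 19.11·e^(−0.0540·2/12) + 19.11·e^(−0.0540·4/12) + 19.11·e^(−0.0540·5/12)
I = 18.9388 + 18.7691 + 18.6848 = 56.3927
F = (S − I)·e^(rT) = (548.84 − 56.3927) · e^(0.0540·6/12)
= 492.4473 · e^0.027000 = 492.4473 × 1.027368 = R$505.92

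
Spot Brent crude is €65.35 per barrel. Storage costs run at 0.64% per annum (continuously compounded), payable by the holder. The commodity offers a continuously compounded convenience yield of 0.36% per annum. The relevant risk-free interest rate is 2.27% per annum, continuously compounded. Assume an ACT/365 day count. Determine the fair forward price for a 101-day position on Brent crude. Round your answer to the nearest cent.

€65.81 per barrel

Net carry = r + u − y = 0.0227 + 0.0064 − 0.0036 = 0.0255
F = S·e^((r+u−y)T) = 65.35 · e^(0.0255 × 101/365) = 65.35 · e^0.007056
= 65.35 × 1.007081 = €65.81 per barrel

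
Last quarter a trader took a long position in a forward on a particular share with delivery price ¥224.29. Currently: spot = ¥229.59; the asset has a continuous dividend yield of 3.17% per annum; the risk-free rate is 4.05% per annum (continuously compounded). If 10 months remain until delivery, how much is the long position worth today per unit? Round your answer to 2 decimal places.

¥6.76

Current fair forward for the remaining 10 months: F = S·e^((r − q)·T), (r − q) = 0.0405 − 0.0317 = 0.0088
F = 229.59 · e^(0.0088 × 10/12) = 229.59 × 1.007360 = 231.2798
Value of long forward = (F − K)·e^(−rT) = (231.2798 − 224.29) · e^(−0.0405·10/12)
= 6.9898 × 0.966813 = 6.76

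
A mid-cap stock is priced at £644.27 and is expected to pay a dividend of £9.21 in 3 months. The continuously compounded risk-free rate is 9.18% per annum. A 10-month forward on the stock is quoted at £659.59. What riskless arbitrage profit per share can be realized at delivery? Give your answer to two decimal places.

PV(dividends) I = 9.21·e^(−0.0918·3/12) = 9.0010
Fair forward F* = (S − I)·e^(rT) = (644.27 − 9.0010)·e^0.076500 = 635.2690 × 1.079502 = 685.7742
Market £659.59 < fair 685.7742: forward underpriced → reverse cash-and-carry (short the stock, invest proceeds at r, pay the dividends, go long the forward).
Profit at T = |F_mkt − F*| = |659.59 − 685.7742| = £26.18 per share

£26.18 per share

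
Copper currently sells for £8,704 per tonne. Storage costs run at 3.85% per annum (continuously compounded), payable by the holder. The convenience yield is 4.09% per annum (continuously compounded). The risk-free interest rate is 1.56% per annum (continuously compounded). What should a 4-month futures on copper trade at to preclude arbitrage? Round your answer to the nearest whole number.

£8,742 per tonne

Net carry = r + u − y = 0.0156 + 0.0385 − 0.0409 = 0.0132
F = S·e^((r+u−y)T) = 8704 · e^(0.0132 × 4/12) = 8704 · e^0.004400
= 8704 × 1.004410 = £8,742 per tonne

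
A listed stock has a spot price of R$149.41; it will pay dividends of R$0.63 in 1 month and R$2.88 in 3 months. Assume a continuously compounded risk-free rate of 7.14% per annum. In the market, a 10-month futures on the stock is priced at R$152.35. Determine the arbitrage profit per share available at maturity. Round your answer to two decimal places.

R$2.55 per share

PV(dividends) I = 0.63·e^(−0.0714·1/12) + 2.88·e^(−0.0714·3/12) = 3.4553
Fair futures F* = (S − I)·e^(rT) = (149.41 − 3.4553)·e^0.059500 = 145.9547 × 1.061306 = 154.9026
Market R$152.35 < fair 154.9026: forward underpriced → reverse cash-and-carry (short the stock, invest proceeds at r, pay the dividends, go long the forward).
Profit at T = |F_mkt − F*| = |152.35 − 154.9026| = R$2.55 per share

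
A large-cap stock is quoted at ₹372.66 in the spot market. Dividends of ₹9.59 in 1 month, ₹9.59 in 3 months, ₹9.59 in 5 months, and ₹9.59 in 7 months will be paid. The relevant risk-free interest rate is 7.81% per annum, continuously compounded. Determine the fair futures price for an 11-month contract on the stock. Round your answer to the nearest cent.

PV(dividends) I = 9.59·e^(−0.0781·1/12) + 9.59·e^(−0.0781·3/12) + 9.59·e^(−0.0781·5/12) + 9.59·e^(−0.0781·7/12)
I = 9.5278 + 9.4046 + 9.2829 + 9.1629 = 37.3782
F = (S − I)·e^(rT) = (372.66 − 37.3782) · e^(0.0781·11/12)
= 335.2818 · e^0.071592 = 335.2818 × 1.074217 = ₹360.17

₹360.17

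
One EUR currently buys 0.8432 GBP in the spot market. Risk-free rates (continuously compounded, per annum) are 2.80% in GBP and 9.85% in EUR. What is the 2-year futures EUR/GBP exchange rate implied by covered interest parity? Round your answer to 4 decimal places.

0.7323

F = S·e^((r_GBP − r_EUR)T) = 0.8432 · e^((0.0280 − 0.0985) × 2)
= 0.8432 · e^-0.141000 = 0.8432 × 0.868489
F = 0.7323 GBP per EUR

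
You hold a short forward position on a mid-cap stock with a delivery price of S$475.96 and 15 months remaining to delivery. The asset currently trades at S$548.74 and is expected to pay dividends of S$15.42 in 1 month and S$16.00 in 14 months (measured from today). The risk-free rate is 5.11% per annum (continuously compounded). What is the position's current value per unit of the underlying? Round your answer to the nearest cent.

PV(remaining dividends) I = 15.42·e^(−0.0511·1/12) + 16.00·e^(−0.0511·14/12) = 30.4285
Current forward F = (S − I)·e^(rT) = (548.74 − 30.4285)·e^(0.0511·15/12) = 518.3115 × 1.065959 = 552.4988
Value (long) = (F − K)·e^(−rT) = (552.4988 − 475.96) × 0.938122 = 71.8027
Short position value = −(long value) = -S$71.80

-S$71.80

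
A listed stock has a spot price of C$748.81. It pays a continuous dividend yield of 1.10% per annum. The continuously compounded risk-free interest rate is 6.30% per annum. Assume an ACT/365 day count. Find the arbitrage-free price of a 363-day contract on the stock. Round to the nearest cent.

C$788.55

F = S·e^((r − q)T) = 748.81 · e^((0.0630 − 0.0110) × 363/365)
= 748.81 · e^0.051715 = 748.81 × 1.053076
F = C$788.55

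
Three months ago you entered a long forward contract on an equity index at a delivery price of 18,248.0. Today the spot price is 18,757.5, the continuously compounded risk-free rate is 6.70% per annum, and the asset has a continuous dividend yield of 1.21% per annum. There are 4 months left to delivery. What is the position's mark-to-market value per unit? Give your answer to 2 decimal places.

837.02

Current fair forward for the remaining 4 months: F = S·e^((r − q)·T), (r − q) = 0.0670 − 0.0121 = 0.0549
F = 18757.5 · e^(0.0549 × 4/12) = 18757.5 × 1.01846847 = 19103.9223
Value of long forward = (F − K)·e^(−rT) = (19103.9223 − 18248.0) · e^(−0.0670·4/12)
= 855.9223 × 0.97791421 = 837.02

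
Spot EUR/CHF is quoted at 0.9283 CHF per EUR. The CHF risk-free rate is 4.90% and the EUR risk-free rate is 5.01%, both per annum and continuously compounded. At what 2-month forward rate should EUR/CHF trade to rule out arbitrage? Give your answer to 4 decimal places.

0.9281

F = S·e^((r_CHF − r_EUR)T) = 0.9283 · e^((0.0490 − 0.0501) × 2/12)
= 0.9283 · e^-0.000183 = 0.9283 × 0.999817
F = 0.9281 CHF per EUR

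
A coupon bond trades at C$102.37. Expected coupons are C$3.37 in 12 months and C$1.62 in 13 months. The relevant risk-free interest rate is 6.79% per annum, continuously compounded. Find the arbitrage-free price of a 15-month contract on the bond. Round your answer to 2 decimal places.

PV(coupons) I = 3.37·e^(−0.0679·12/12) + 1.62·e^(−0.0679·13/12)
I = 3.1488 + 1.5051 = 4.6539
F = (S − I)·e^(rT) = (102.37 − 4.6539) · e^(0.0679·15/12)
= 97.7161 · e^0.084875 = 97.7161 × 1.088581 = C$106.37

C$106.37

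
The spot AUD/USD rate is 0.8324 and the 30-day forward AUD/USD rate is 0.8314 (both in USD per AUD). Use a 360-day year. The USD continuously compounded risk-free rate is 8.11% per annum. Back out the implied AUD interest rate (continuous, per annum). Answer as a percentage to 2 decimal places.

9.55%

F = S·e^((r_USD − r_AUD)T) ⇒ r_AUD = r_USD − ln(F/S)/T
ln(0.8314/0.8324) = -0.001202; /(30/360) = -0.014424
r_AUD = 0.0811 + 0.014424 = 0.095524
r_AUD = 9.55%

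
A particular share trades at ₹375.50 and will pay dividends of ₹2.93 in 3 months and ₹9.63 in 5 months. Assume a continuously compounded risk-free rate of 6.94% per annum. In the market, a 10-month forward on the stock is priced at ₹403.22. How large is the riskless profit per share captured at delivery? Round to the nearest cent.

PV(dividends) I = 2.93·e^(−0.0694·3/12) + 9.63·e^(−0.0694·5/12) = 12.2351
Fair forward F* = (S − I)·e^(rT) = (375.50 − 12.2351)·e^0.057833 = 363.2649 × 1.059538 = 384.8930
Market ₹403.22 > fair 384.8930: forward overpriced → cash-and-carry (borrow at r, buy the stock and collect the dividends, short the forward).
Profit at T = |F_mkt − F*| = |403.22 − 384.8930| = ₹18.33 per share

₹18.33 per share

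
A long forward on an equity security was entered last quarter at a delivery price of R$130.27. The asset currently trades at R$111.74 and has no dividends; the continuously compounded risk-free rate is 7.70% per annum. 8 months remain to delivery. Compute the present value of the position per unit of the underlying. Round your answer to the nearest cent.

Current fair forward for the remaining 8 months: F = S·e^(r·T), r = 0.0770
F = 111.74 · e^(0.0770 × 8/12) = 111.74 × 1.052674 = 117.6258
Value of long forward = (F − K)·e^(−rT) = (117.6258 − 130.27) · e^(−0.0770·8/12)
= -12.6442 × 0.949962 = -12.01

-R$12.01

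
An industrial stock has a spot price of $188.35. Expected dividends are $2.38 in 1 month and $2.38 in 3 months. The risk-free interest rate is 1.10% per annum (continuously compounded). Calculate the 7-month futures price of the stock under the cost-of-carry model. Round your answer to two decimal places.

PV(dividends) I = 2.38·e^(−0.0110·1/12) + 2.38·e^(−0.0110·3/12)
I = 2.3778 + 2.3735 = 4.7513
F = (S − I)·e^(rT) = (188.35 − 4.7513) · e^(0.0110·7/12)
= 183.5987 · e^0.006417 = 183.5987 × 1.006438 = $184.78

$184.78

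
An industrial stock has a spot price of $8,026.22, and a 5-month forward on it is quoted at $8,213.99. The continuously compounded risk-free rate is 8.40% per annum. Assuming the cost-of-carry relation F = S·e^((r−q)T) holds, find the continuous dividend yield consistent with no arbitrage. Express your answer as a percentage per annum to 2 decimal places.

2.85%

From F = S·e^((r−q)T): (r − q) = ln(F/S)/T
ln(8213.99/8026.22) = ln(1.023395) = 0.023126
(r − q) = 0.023126 / (5/12) = 0.055502
q = r − ln(F/S)/T = 0.0840 − 0.055502 = 0.028498
q = 2.85%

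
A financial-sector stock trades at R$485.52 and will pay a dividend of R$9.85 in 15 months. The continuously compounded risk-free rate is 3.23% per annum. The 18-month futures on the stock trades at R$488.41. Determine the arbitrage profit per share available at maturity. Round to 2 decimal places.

PV(dividends) I = 9.85·e^(−0.0323·15/12) = 9.4602
Fair futures F* = (S − I)·e^(rT) = (485.52 − 9.4602)·e^0.048450 = 476.0598 × 1.049643 = 499.6928
Market R$488.41 < fair 499.6928: forward underpriced → reverse cash-and-carry (short the stock, invest proceeds at r, pay the dividends, go long the forward).
Profit at T = |F_mkt − F*| = |488.41 − 499.6928| = R$11.28 per share

R$11.28 per share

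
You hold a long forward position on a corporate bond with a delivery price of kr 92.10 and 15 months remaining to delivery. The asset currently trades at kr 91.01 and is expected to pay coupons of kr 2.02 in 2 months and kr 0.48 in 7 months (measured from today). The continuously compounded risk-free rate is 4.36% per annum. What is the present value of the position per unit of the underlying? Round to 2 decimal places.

PV(remaining coupons) I = 2.02·e^(−0.0436·2/12) + 0.48·e^(−0.0436·7/12) = 2.4733
Current forward F = (S − I)·e^(rT) = (91.01 − 2.4733)·e^(0.0436·15/12) = 88.5367 × 1.056012 = 93.4958
Value (long) = (F − K)·e^(−rT) = (93.4958 − 92.10) × 0.946959 = 1.3218
Value = kr 1.32

kr 1.32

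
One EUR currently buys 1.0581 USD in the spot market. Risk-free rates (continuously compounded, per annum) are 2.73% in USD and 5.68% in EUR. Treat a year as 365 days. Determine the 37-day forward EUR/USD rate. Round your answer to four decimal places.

F = S·e^((r_USD − r_EUR)T) = 1.0581 · e^((0.0273 − 0.0568) × 37/365)
= 1.0581 · e^-0.002990 = 1.0581 × 0.997014
F = 1.0549 USD per EUR

1.0549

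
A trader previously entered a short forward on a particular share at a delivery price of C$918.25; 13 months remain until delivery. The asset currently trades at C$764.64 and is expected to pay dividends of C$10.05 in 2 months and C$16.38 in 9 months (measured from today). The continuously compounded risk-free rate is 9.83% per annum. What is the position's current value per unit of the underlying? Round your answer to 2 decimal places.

C$85.95

PV(remaining dividends) I = 10.05·e^(−0.0983·2/12) + 16.38·e^(−0.0983·9/12) = 25.1025
Current forward F = (S − I)·e^(rT) = (764.64 − 25.1025)·e^(0.0983·13/12) = 739.5375 × 1.112369 = 822.6386
Value (long) = (F − K)·e^(−rT) = (822.6386 − 918.25) × 0.898983 = -85.9530
Short position value = −(long value) = C$85.95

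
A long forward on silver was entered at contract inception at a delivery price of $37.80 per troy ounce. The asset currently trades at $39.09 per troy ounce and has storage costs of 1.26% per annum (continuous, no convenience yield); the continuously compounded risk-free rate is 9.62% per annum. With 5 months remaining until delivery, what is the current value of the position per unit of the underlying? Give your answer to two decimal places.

$2.98 per troy ounce

Current fair forward for the remaining 5 months: F = S·e^((r + u)·T), (r + u) = 0.0962 + 0.0126 = 0.1088
F = 39.09 · e^(0.1088 × 5/12) = 39.09 × 1.046377 = 40.9029
Value of long forward = (F − K)·e^(−rT) = (40.9029 − 37.80) · e^(−0.0962·5/12)
= 3.1029 × 0.960709 = 2.98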